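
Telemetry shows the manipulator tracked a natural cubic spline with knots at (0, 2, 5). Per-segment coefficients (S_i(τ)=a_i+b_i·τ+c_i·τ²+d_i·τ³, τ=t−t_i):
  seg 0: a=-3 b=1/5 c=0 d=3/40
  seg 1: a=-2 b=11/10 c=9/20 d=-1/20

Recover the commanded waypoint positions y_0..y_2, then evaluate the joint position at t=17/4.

y_0 = S_0(0) = a_0 = -3
y_1 = S_1(0) = a_1 = -2
y_2 = S_1(3) = 4
t_q=17/4 is in segment 1 (τ=9/4); S_1(τ)=559/256

y_0=-3 y_1=-2 y_2=4
S(17/4) = 559/256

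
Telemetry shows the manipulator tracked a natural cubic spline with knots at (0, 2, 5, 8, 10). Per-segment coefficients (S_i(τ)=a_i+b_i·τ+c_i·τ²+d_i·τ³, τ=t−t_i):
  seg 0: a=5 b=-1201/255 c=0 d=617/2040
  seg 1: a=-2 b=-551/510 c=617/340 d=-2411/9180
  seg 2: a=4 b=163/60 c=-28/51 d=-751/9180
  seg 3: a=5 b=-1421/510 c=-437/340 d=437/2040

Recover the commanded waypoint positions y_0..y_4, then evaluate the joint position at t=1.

y_0 = S_0(0) = a_0 = 5
y_1 = S_1(0) = a_1 = -2
y_2 = S_2(0) = a_2 = 4
y_3 = S_3(0) = a_3 = 5
y_4 = S_3(2) = -4
t_q=1 is in segment 0 (τ=1); S_0(τ)=403/680

y_0=5 y_1=-2 y_2=4 y_3=5 y_4=-4
S(1) = 403/680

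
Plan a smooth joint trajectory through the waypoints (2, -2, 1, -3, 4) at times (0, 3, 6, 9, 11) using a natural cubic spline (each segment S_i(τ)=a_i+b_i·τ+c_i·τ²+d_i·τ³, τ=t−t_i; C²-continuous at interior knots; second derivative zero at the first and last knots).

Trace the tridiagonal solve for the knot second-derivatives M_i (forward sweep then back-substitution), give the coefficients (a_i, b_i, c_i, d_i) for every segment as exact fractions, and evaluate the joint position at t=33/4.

  seg 0: a=2 b=-1849/828 c=0 d=745/7452
  seg 1: a=-2 b=193/414 c=745/828 d=-1793/7452
  seg 2: a=1 b=-523/828 c=-262/207 d=2563/7452
  seg 3: a=-3 b=439/414 c=505/276 d=-505/1656
S(33/4) = -17141/5888

Δ: Δ0=-4/3, Δ1=1, Δ2=-4/3, Δ3=7/2
row 1: diag=12, rhs=14; c'=1/4, d'=7/6
row 2: denom=12−3·1/4=45/4; d'=(-14−3·7/6)/(45/4)=-14/9
row 3: denom=10−3·4/15=46/5; d'=(29−3·-14/9)/(46/5)=505/138
back: M3=505/138
back: M2=-14/9−4/15·505/138=-524/207
back: M1=7/6−1/4·-524/207=745/414
M: M0=0, M1=745/414, M2=-524/207, M3=505/138, M4=0
seg 0: a=2, c=M0/2=0, d=(M1−M0)/(6·3)=745/7452, b=Δ0−h0·(2M0+M1)/6=-1849/828
seg 1: a=-2, c=M1/2=745/828, d=(M2−M1)/(6·3)=-1793/7452, b=Δ1−h1·(2M1+M2)/6=193/414
seg 2: a=1, c=M2/2=-262/207, d=(M3−M2)/(6·3)=2563/7452, b=Δ2−h2·(2M2+M3)/6=-523/828
seg 3: a=-3, c=M3/2=505/276, d=(M4−M3)/(6·2)=-505/1656, b=Δ3−h3·(2M3+M4)/6=439/414
t_q=33/4 → seg 2, τ=9/4; S=1+-523/828·τ+-262/207·τ²+2563/7452·τ³=-17141/5888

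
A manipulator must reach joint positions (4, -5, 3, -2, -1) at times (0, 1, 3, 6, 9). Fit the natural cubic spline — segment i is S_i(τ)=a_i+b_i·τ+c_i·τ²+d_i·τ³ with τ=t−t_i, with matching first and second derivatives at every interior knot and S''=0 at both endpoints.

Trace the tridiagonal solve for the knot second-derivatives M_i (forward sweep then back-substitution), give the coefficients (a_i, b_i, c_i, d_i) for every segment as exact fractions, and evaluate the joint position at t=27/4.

Δ: Δ0=-9, Δ1=4, Δ2=-5/3, Δ3=1/3
row 1: diag=6, rhs=78; c'=1/3, d'=13
row 2: denom=10−2·1/3=28/3; d'=(-34−2·13)/(28/3)=-45/7
row 3: denom=12−3·9/28=309/28; d'=(12−3·-45/7)/(309/28)=292/103
back: M3=292/103
back: M2=-45/7−9/28·292/103=-756/103
back: M1=13−1/3·-756/103=1591/103
M: M0=0, M1=1591/103, M2=-756/103, M3=292/103, M4=0
seg 0: a=4, c=M0/2=0, d=(M1−M0)/(6·1)=1591/618, b=Δ0−h0·(2M0+M1)/6=-7153/618
seg 1: a=-5, c=M1/2=1591/206, d=(M2−M1)/(6·2)=-2347/1236, b=Δ1−h1·(2M1+M2)/6=-1190/309
seg 2: a=3, c=M2/2=-378/103, d=(M3−M2)/(6·3)=524/927, b=Δ2−h2·(2M2+M3)/6=1315/309
seg 3: a=-2, c=M3/2=146/103, d=(M4−M3)/(6·3)=-146/927, b=Δ3−h3·(2M3+M4)/6=-773/309
t_q=27/4 → seg 3, τ=3/4; S=-2+-773/309·τ+146/103·τ²+-146/927·τ³=-10367/3296

  seg 0: a=4 b=-7153/618 c=0 d=1591/618
  seg 1: a=-5 b=-1190/309 c=1591/206 d=-2347/1236
  seg 2: a=3 b=1315/309 c=-378/103 d=524/927
  seg 3: a=-2 b=-773/309 c=146/103 d=-146/927
S(27/4) = -10367/3296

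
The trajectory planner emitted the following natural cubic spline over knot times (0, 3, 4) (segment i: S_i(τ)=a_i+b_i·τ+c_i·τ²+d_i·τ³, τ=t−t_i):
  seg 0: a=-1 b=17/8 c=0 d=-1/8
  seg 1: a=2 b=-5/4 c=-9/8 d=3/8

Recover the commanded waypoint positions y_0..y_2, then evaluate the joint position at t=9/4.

y_0=-1 y_1=2 y_2=0
S(9/4) = 1207/512

y_0 = S_0(0) = a_0 = -1
y_1 = S_1(0) = a_1 = 2
y_2 = S_1(1) = 0
t_q=9/4 is in segment 0 (τ=9/4); S_0(τ)=1207/512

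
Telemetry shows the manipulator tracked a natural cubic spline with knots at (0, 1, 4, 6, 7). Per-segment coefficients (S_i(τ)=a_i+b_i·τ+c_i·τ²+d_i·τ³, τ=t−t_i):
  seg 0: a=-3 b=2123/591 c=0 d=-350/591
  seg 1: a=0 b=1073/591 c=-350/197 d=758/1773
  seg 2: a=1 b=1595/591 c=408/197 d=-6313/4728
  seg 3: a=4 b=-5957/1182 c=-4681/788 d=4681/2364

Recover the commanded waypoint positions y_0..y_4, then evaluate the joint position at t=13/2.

y_0=-3 y_1=0 y_2=1 y_3=4 y_4=-5
S(13/2) = 1529/6304

y_0 = S_0(0) = a_0 = -3
y_1 = S_1(0) = a_1 = 0
y_2 = S_2(0) = a_2 = 1
y_3 = S_3(0) = a_3 = 4
y_4 = S_3(1) = -5
t_q=13/2 is in segment 3 (τ=1/2); S_3(τ)=1529/6304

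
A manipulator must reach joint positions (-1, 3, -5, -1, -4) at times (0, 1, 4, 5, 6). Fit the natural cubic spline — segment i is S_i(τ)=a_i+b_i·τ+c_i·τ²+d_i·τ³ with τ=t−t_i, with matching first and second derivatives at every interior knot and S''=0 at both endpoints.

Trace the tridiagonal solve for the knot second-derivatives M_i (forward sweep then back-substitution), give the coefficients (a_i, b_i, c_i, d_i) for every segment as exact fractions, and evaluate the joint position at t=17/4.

Δ: Δ0=4, Δ1=-8/3, Δ2=4, Δ3=-3
row 1: diag=8, rhs=-40; c'=3/8, d'=-5
row 2: denom=8−3·3/8=55/8; d'=(40−3·-5)/(55/8)=8
row 3: denom=4−1·8/55=212/55; d'=(-42−1·8)/(212/55)=-1375/106
back: M3=-1375/106
back: M2=8−8/55·-1375/106=524/53
back: M1=-5−3/8·524/53=-923/106
M: M0=0, M1=-923/106, M2=524/53, M3=-1375/106, M4=0
seg 0: a=-1, c=M0/2=0, d=(M1−M0)/(6·1)=-923/636, b=Δ0−h0·(2M0+M1)/6=3467/636
seg 1: a=3, c=M1/2=-923/212, d=(M2−M1)/(6·3)=219/212, b=Δ1−h1·(2M1+M2)/6=349/318
seg 2: a=-5, c=M2/2=262/53, d=(M3−M2)/(6·1)=-2423/636, b=Δ2−h2·(2M2+M3)/6=1823/636
seg 3: a=-1, c=M3/2=-1375/212, d=(M4−M3)/(6·1)=1375/636, b=Δ3−h3·(2M3+M4)/6=421/318
t_q=17/4 → seg 2, τ=1/4; S=-5+1823/636·τ+262/53·τ²+-2423/636·τ³=-54733/13568

  seg 0: a=-1 b=3467/636 c=0 d=-923/636
  seg 1: a=3 b=349/318 c=-923/212 d=219/212
  seg 2: a=-5 b=1823/636 c=262/53 d=-2423/636
  seg 3: a=-1 b=421/318 c=-1375/212 d=1375/636
S(17/4) = -54733/13568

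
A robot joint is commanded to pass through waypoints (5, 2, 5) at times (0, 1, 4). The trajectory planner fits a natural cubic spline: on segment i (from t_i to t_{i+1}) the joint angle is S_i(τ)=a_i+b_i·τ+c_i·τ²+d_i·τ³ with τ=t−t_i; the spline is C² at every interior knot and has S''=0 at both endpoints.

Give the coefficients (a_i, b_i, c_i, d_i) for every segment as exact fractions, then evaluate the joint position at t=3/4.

Δ: Δ0=-3, Δ1=1
row 1: diag=8, rhs=24; c'=3/8, d'=3
back: M1=3
M: M0=0, M1=3, M2=0
seg 0: a=5, c=M0/2=0, d=(M1−M0)/(6·1)=1/2, b=Δ0−h0·(2M0+M1)/6=-7/2
seg 1: a=2, c=M1/2=3/2, d=(M2−M1)/(6·3)=-1/6, b=Δ1−h1·(2M1+M2)/6=-2
t_q=3/4 → seg 0, τ=3/4; S=5+-7/2·τ+0·τ²+1/2·τ³=331/128

  seg 0: a=5 b=-7/2 c=0 d=1/2
  seg 1: a=2 b=-2 c=3/2 d=-1/6
S(3/4) = 331/128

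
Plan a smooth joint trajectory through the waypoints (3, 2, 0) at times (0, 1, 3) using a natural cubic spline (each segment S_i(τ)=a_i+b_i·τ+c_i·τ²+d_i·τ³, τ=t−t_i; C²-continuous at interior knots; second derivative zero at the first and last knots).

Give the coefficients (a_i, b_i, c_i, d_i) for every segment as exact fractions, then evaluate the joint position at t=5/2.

  seg 0: a=3 b=-1 c=0 d=0
  seg 1: a=2 b=-1 c=0 d=0
S(5/2) = 1/2

Δ: Δ0=-1, Δ1=-1
row 1: diag=6, rhs=0; c'=1/3, d'=0
back: M1=0
M: M0=0, M1=0, M2=0
seg 0: a=3, c=M0/2=0, d=(M1−M0)/(6·1)=0, b=Δ0−h0·(2M0+M1)/6=-1
seg 1: a=2, c=M1/2=0, d=(M2−M1)/(6·2)=0, b=Δ1−h1·(2M1+M2)/6=-1
t_q=5/2 → seg 1, τ=3/2; S=2+-1·τ+0·τ²+0·τ³=1/2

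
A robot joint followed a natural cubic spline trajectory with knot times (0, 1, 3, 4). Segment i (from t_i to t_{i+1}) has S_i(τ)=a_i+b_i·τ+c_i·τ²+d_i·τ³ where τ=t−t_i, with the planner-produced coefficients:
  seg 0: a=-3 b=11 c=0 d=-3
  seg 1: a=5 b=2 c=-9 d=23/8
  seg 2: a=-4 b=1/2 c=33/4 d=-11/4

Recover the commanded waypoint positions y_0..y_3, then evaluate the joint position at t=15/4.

y_0=-3 y_1=5 y_2=-4 y_3=2
S(15/4) = -37/256

y_0 = S_0(0) = a_0 = -3
y_1 = S_1(0) = a_1 = 5
y_2 = S_2(0) = a_2 = -4
y_3 = S_2(1) = 2
t_q=15/4 is in segment 2 (τ=3/4); S_2(τ)=-37/256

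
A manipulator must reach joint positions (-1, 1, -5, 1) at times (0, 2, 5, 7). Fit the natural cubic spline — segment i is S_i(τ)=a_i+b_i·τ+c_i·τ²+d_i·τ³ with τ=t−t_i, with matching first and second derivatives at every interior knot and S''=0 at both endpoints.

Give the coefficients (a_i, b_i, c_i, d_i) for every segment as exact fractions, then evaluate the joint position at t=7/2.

  seg 0: a=-1 b=181/91 c=0 d=-45/182
  seg 1: a=1 b=-89/91 c=-135/91 d=8/21
  seg 2: a=-5 b=37/91 c=177/91 d=-59/182
S(7/2) = -131/52

Δ: Δ0=1, Δ1=-2, Δ2=3
row 1: diag=10, rhs=-18; c'=3/10, d'=-9/5
row 2: denom=10−3·3/10=91/10; d'=(30−3·-9/5)/(91/10)=354/91
back: M2=354/91
back: M1=-9/5−3/10·354/91=-270/91
M: M0=0, M1=-270/91, M2=354/91, M3=0
seg 0: a=-1, c=M0/2=0, d=(M1−M0)/(6·2)=-45/182, b=Δ0−h0·(2M0+M1)/6=181/91
seg 1: a=1, c=M1/2=-135/91, d=(M2−M1)/(6·3)=8/21, b=Δ1−h1·(2M1+M2)/6=-89/91
seg 2: a=-5, c=M2/2=177/91, d=(M3−M2)/(6·2)=-59/182, b=Δ2−h2·(2M2+M3)/6=37/91
t_q=7/2 → seg 1, τ=3/2; S=1+-89/91·τ+-135/91·τ²+8/21·τ³=-131/52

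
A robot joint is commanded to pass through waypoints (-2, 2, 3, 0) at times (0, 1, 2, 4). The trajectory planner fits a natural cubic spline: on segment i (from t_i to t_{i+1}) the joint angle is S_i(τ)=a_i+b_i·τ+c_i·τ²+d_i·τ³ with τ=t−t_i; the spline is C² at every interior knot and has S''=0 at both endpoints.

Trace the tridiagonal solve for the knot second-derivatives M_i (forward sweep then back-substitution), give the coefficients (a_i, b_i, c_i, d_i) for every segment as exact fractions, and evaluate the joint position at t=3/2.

Δ: Δ0=4, Δ1=1, Δ2=-3/2
row 1: diag=4, rhs=-18; c'=1/4, d'=-9/2
row 2: denom=6−1·1/4=23/4; d'=(-15−1·-9/2)/(23/4)=-42/23
back: M2=-42/23
back: M1=-9/2−1/4·-42/23=-93/23
M: M0=0, M1=-93/23, M2=-42/23, M3=0
seg 0: a=-2, c=M0/2=0, d=(M1−M0)/(6·1)=-31/46, b=Δ0−h0·(2M0+M1)/6=215/46
seg 1: a=2, c=M1/2=-93/46, d=(M2−M1)/(6·1)=17/46, b=Δ1−h1·(2M1+M2)/6=61/23
seg 2: a=3, c=M2/2=-21/23, d=(M3−M2)/(6·2)=7/46, b=Δ2−h2·(2M2+M3)/6=-13/46
t_q=3/2 → seg 1, τ=1/2; S=2+61/23·τ+-93/46·τ²+17/46·τ³=1055/368

  seg 0: a=-2 b=215/46 c=0 d=-31/46
  seg 1: a=2 b=61/23 c=-93/46 d=17/46
  seg 2: a=3 b=-13/46 c=-21/23 d=7/46
S(3/2) = 1055/368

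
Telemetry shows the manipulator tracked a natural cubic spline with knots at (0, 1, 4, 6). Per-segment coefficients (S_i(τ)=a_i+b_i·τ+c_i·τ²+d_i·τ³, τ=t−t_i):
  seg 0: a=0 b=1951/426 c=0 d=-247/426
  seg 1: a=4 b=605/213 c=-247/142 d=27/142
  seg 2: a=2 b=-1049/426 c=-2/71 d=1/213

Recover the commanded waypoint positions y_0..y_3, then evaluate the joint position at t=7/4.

y_0 = S_0(0) = a_0 = 0
y_1 = S_1(0) = a_1 = 4
y_2 = S_2(0) = a_2 = 2
y_3 = S_2(2) = -3
t_q=7/4 is in segment 1 (τ=3/4); S_1(τ)=47549/9088

y_0=0 y_1=4 y_2=2 y_3=-3
S(7/4) = 47549/9088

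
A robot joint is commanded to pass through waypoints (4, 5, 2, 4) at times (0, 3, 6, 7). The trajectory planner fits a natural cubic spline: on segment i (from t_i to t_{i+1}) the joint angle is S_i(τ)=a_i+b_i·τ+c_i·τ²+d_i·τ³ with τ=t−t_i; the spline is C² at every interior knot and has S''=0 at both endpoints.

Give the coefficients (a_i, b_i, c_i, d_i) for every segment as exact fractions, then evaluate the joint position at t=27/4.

Δ: Δ0=1/3, Δ1=-1, Δ2=2
row 1: diag=12, rhs=-8; c'=1/4, d'=-2/3
row 2: denom=8−3·1/4=29/4; d'=(18−3·-2/3)/(29/4)=80/29
back: M2=80/29
back: M1=-2/3−1/4·80/29=-118/87
M: M0=0, M1=-118/87, M2=80/29, M3=0
seg 0: a=4, c=M0/2=0, d=(M1−M0)/(6·3)=-59/783, b=Δ0−h0·(2M0+M1)/6=88/87
seg 1: a=5, c=M1/2=-59/87, d=(M2−M1)/(6·3)=179/783, b=Δ1−h1·(2M1+M2)/6=-89/87
seg 2: a=2, c=M2/2=40/29, d=(M3−M2)/(6·1)=-40/87, b=Δ2−h2·(2M2+M3)/6=94/87
t_q=27/4 → seg 2, τ=3/4; S=2+94/87·τ+40/29·τ²+-40/87·τ³=787/232

  seg 0: a=4 b=88/87 c=0 d=-59/783
  seg 1: a=5 b=-89/87 c=-59/87 d=179/783
  seg 2: a=2 b=94/87 c=40/29 d=-40/87
S(27/4) = 787/232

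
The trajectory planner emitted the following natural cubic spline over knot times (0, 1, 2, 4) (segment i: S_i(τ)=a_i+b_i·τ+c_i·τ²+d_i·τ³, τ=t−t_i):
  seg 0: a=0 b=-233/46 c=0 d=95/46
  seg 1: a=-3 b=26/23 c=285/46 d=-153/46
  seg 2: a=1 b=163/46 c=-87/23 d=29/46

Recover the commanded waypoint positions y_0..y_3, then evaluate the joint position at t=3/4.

y_0=0 y_1=-3 y_2=1 y_3=-2
S(3/4) = -8619/2944

y_0 = S_0(0) = a_0 = 0
y_1 = S_1(0) = a_1 = -3
y_2 = S_2(0) = a_2 = 1
y_3 = S_2(2) = -2
t_q=3/4 is in segment 0 (τ=3/4); S_0(τ)=-8619/2944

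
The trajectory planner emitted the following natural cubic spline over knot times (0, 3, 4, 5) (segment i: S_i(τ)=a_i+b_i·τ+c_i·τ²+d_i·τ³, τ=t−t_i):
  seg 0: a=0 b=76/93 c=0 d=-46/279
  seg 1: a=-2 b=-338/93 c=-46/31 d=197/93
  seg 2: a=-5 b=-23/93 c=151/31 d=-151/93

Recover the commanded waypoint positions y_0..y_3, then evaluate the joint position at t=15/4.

y_0 = S_0(0) = a_0 = 0
y_1 = S_1(0) = a_1 = -2
y_2 = S_2(0) = a_2 = -5
y_3 = S_2(1) = -2
t_q=15/4 is in segment 1 (τ=3/4); S_1(τ)=-9259/1984

y_0=0 y_1=-2 y_2=-5 y_3=-2
S(15/4) = -9259/1984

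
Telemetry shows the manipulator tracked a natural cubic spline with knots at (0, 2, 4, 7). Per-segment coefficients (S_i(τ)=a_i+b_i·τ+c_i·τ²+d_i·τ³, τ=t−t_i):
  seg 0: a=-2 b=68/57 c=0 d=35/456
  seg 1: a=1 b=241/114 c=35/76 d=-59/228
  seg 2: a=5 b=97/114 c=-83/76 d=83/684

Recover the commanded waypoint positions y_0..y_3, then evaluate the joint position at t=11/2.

y_0=-2 y_1=1 y_2=5 y_3=1
S(11/2) = 2571/608

y_0 = S_0(0) = a_0 = -2
y_1 = S_1(0) = a_1 = 1
y_2 = S_2(0) = a_2 = 5
y_3 = S_2(3) = 1
t_q=11/2 is in segment 2 (τ=3/2); S_2(τ)=2571/608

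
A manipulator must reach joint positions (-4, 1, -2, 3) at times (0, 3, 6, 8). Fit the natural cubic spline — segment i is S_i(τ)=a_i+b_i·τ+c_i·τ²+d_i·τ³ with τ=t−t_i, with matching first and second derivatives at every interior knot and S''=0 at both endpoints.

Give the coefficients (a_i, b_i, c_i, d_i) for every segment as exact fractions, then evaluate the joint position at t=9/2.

Δ: Δ0=5/3, Δ1=-1, Δ2=5/2
row 1: diag=12, rhs=-16; c'=1/4, d'=-4/3
row 2: denom=10−3·1/4=37/4; d'=(21−3·-4/3)/(37/4)=100/37
back: M2=100/37
back: M1=-4/3−1/4·100/37=-223/111
M: M0=0, M1=-223/111, M2=100/37, M3=0
seg 0: a=-4, c=M0/2=0, d=(M1−M0)/(6·3)=-223/1998, b=Δ0−h0·(2M0+M1)/6=593/222
seg 1: a=1, c=M1/2=-223/222, d=(M2−M1)/(6·3)=523/1998, b=Δ1−h1·(2M1+M2)/6=-38/111
seg 2: a=-2, c=M2/2=50/37, d=(M3−M2)/(6·2)=-25/111, b=Δ2−h2·(2M2+M3)/6=155/222
t_q=9/2 → seg 1, τ=3/2; S=1+-38/111·τ+-223/222·τ²+523/1998·τ³=-527/592

  seg 0: a=-4 b=593/222 c=0 d=-223/1998
  seg 1: a=1 b=-38/111 c=-223/222 d=523/1998
  seg 2: a=-2 b=155/222 c=50/37 d=-25/111
S(9/2) = -527/592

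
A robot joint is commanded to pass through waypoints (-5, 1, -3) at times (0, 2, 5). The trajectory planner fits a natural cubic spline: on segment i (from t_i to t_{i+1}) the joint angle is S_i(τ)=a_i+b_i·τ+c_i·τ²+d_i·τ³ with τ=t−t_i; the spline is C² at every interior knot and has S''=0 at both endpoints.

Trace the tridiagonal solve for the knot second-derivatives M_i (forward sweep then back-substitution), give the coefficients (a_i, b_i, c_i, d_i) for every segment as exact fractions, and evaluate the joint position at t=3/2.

Δ: Δ0=3, Δ1=-4/3
row 1: diag=10, rhs=-26; c'=3/10, d'=-13/5
back: M1=-13/5
M: M0=0, M1=-13/5, M2=0
seg 0: a=-5, c=M0/2=0, d=(M1−M0)/(6·2)=-13/60, b=Δ0−h0·(2M0+M1)/6=58/15
seg 1: a=1, c=M1/2=-13/10, d=(M2−M1)/(6·3)=13/90, b=Δ1−h1·(2M1+M2)/6=19/15
t_q=3/2 → seg 0, τ=3/2; S=-5+58/15·τ+0·τ²+-13/60·τ³=11/160

  seg 0: a=-5 b=58/15 c=0 d=-13/60
  seg 1: a=1 b=19/15 c=-13/10 d=13/90
S(3/2) = 11/160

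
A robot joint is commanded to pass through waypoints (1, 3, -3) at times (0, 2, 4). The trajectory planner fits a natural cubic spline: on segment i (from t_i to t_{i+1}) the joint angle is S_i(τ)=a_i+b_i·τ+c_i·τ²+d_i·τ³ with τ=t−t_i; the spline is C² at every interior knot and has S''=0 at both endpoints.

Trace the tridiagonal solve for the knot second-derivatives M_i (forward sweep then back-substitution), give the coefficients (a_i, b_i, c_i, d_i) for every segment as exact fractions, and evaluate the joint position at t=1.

  seg 0: a=1 b=2 c=0 d=-1/4
  seg 1: a=3 b=-1 c=-3/2 d=1/4
S(1) = 11/4

Δ: Δ0=1, Δ1=-3
row 1: diag=8, rhs=-24; c'=1/4, d'=-3
back: M1=-3
M: M0=0, M1=-3, M2=0
seg 0: a=1, c=M0/2=0, d=(M1−M0)/(6·2)=-1/4, b=Δ0−h0·(2M0+M1)/6=2
seg 1: a=3, c=M1/2=-3/2, d=(M2−M1)/(6·2)=1/4, b=Δ1−h1·(2M1+M2)/6=-1
t_q=1 → seg 0, τ=1; S=1+2·τ+0·τ²+-1/4·τ³=11/4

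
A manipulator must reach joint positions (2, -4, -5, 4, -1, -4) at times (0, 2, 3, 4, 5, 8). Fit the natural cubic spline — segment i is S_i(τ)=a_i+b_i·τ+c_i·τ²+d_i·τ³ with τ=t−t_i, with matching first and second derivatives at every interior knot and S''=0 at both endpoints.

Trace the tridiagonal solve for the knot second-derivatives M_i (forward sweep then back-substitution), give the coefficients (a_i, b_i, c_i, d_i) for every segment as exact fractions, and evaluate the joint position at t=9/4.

  seg 0: a=2 b=-1607/665 c=0 d=-97/665
  seg 1: a=-4 b=-2771/665 c=-582/665 d=384/95
  seg 2: a=-5 b=4129/665 c=7482/665 d=-5626/665
  seg 3: a=4 b=443/133 c=-9396/665 d=3856/665
  seg 4: a=-1 b=-5009/665 c=2172/665 d=-724/1995
S(9/4) = -26777/5320

Δ: Δ0=-3, Δ1=-1, Δ2=9, Δ3=-5, Δ4=-1
row 1: diag=6, rhs=12; c'=1/6, d'=2
row 2: denom=4−1·1/6=23/6; d'=(60−1·2)/(23/6)=348/23
row 3: denom=4−1·6/23=86/23; d'=(-84−1·348/23)/(86/23)=-1140/43
row 4: denom=8−1·23/86=665/86; d'=(24−1·-1140/43)/(665/86)=4344/665
back: M4=4344/665
back: M3=-1140/43−23/86·4344/665=-18792/665
back: M2=348/23−6/23·-18792/665=14964/665
back: M1=2−1/6·14964/665=-1164/665
M: M0=0, M1=-1164/665, M2=14964/665, M3=-18792/665, M4=4344/665, M5=0
seg 0: a=2, c=M0/2=0, d=(M1−M0)/(6·2)=-97/665, b=Δ0−h0·(2M0+M1)/6=-1607/665
seg 1: a=-4, c=M1/2=-582/665, d=(M2−M1)/(6·1)=384/95, b=Δ1−h1·(2M1+M2)/6=-2771/665
seg 2: a=-5, c=M2/2=7482/665, d=(M3−M2)/(6·1)=-5626/665, b=Δ2−h2·(2M2+M3)/6=4129/665
seg 3: a=4, c=M3/2=-9396/665, d=(M4−M3)/(6·1)=3856/665, b=Δ3−h3·(2M3+M4)/6=443/133
seg 4: a=-1, c=M4/2=2172/665, d=(M5−M4)/(6·3)=-724/1995, b=Δ4−h4·(2M4+M5)/6=-5009/665
t_q=9/4 → seg 1, τ=1/4; S=-4+-2771/665·τ+-582/665·τ²+384/95·τ³=-26777/5320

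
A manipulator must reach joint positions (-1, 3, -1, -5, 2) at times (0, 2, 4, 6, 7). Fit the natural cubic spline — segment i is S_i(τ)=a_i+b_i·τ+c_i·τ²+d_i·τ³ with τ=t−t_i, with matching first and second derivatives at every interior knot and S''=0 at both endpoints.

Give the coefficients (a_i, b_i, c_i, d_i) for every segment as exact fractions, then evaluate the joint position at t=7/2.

Δ: Δ0=2, Δ1=-2, Δ2=-2, Δ3=7
row 1: diag=8, rhs=-24; c'=1/4, d'=-3
row 2: denom=8−2·1/4=15/2; d'=(0−2·-3)/(15/2)=4/5
row 3: denom=6−2·4/15=82/15; d'=(54−2·4/5)/(82/15)=393/41
back: M3=393/41
back: M2=4/5−4/15·393/41=-72/41
back: M1=-3−1/4·-72/41=-105/41
M: M0=0, M1=-105/41, M2=-72/41, M3=393/41, M4=0
seg 0: a=-1, c=M0/2=0, d=(M1−M0)/(6·2)=-35/164, b=Δ0−h0·(2M0+M1)/6=117/41
seg 1: a=3, c=M1/2=-105/82, d=(M2−M1)/(6·2)=11/164, b=Δ1−h1·(2M1+M2)/6=12/41
seg 2: a=-1, c=M2/2=-36/41, d=(M3−M2)/(6·2)=155/164, b=Δ2−h2·(2M2+M3)/6=-165/41
seg 3: a=-5, c=M3/2=393/82, d=(M4−M3)/(6·1)=-131/82, b=Δ3−h3·(2M3+M4)/6=156/41
t_q=7/2 → seg 1, τ=3/2; S=3+12/41·τ+-105/82·τ²+11/164·τ³=1029/1312

  seg 0: a=-1 b=117/41 c=0 d=-35/164
  seg 1: a=3 b=12/41 c=-105/82 d=11/164
  seg 2: a=-1 b=-165/41 c=-36/41 d=155/164
  seg 3: a=-5 b=156/41 c=393/82 d=-131/82
S(7/2) = 1029/1312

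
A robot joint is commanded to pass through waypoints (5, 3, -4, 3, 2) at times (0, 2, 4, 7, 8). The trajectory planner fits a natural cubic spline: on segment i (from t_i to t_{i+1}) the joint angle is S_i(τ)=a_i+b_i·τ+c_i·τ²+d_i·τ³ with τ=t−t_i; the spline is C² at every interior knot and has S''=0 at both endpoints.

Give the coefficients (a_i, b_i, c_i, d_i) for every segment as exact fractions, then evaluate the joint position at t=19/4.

  seg 0: a=5 b=137/1608 c=0 d=-1745/6432
  seg 1: a=3 b=-2549/804 c=-1745/1072 d=4705/6432
  seg 2: a=-4 b=-1453/1608 c=185/67 d=-2705/4824
  seg 3: a=3 b=421/804 c=-1225/536 d=1225/1608
S(19/4) = -115299/34304

Δ: Δ0=-1, Δ1=-7/2, Δ2=7/3, Δ3=-1
row 1: diag=8, rhs=-15; c'=1/4, d'=-15/8
row 2: denom=10−2·1/4=19/2; d'=(35−2·-15/8)/(19/2)=155/38
row 3: denom=8−3·6/19=134/19; d'=(-20−3·155/38)/(134/19)=-1225/268
back: M3=-1225/268
back: M2=155/38−6/19·-1225/268=370/67
back: M1=-15/8−1/4·370/67=-1745/536
M: M0=0, M1=-1745/536, M2=370/67, M3=-1225/268, M4=0
seg 0: a=5, c=M0/2=0, d=(M1−M0)/(6·2)=-1745/6432, b=Δ0−h0·(2M0+M1)/6=137/1608
seg 1: a=3, c=M1/2=-1745/1072, d=(M2−M1)/(6·2)=4705/6432, b=Δ1−h1·(2M1+M2)/6=-2549/804
seg 2: a=-4, c=M2/2=185/67, d=(M3−M2)/(6·3)=-2705/4824, b=Δ2−h2·(2M2+M3)/6=-1453/1608
seg 3: a=3, c=M3/2=-1225/536, d=(M4−M3)/(6·1)=1225/1608, b=Δ3−h3·(2M3+M4)/6=421/804
t_q=19/4 → seg 2, τ=3/4; S=-4+-1453/1608·τ+185/67·τ²+-2705/4824·τ³=-115299/34304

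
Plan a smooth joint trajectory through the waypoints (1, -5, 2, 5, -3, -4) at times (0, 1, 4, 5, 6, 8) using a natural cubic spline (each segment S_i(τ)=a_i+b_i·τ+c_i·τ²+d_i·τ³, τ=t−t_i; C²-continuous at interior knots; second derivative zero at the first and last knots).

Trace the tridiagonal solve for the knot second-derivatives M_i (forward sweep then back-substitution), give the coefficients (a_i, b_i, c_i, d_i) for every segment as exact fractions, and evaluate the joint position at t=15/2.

Δ: Δ0=-6, Δ1=7/3, Δ2=3, Δ3=-8, Δ4=-1/2
row 1: diag=8, rhs=50; c'=3/8, d'=25/4
row 2: denom=8−3·3/8=55/8; d'=(4−3·25/4)/(55/8)=-118/55
row 3: denom=4−1·8/55=212/55; d'=(-66−1·-118/55)/(212/55)=-878/53
row 4: denom=6−1·55/212=1217/212; d'=(45−1·-878/53)/(1217/212)=13052/1217
back: M4=13052/1217
back: M3=-878/53−55/212·13052/1217=-23547/1217
back: M2=-118/55−8/55·-23547/1217=814/1217
back: M1=25/4−3/8·814/1217=7301/1217
M: M0=0, M1=7301/1217, M2=814/1217, M3=-23547/1217, M4=13052/1217, M5=0
seg 0: a=1, c=M0/2=0, d=(M1−M0)/(6·1)=7301/7302, b=Δ0−h0·(2M0+M1)/6=-51113/7302
seg 1: a=-5, c=M1/2=7301/2434, d=(M2−M1)/(6·3)=-6487/21906, b=Δ1−h1·(2M1+M2)/6=-14605/3651
seg 2: a=2, c=M2/2=407/1217, d=(M3−M2)/(6·1)=-24361/7302, b=Δ2−h2·(2M2+M3)/6=43825/7302
seg 3: a=5, c=M3/2=-23547/2434, d=(M4−M3)/(6·1)=36599/7302, b=Δ3−h3·(2M3+M4)/6=-12187/3651
seg 4: a=-3, c=M4/2=6526/1217, d=(M5−M4)/(6·2)=-3263/3651, b=Δ4−h4·(2M4+M5)/6=-55859/7302
t_q=15/2 → seg 4, τ=3/2; S=-3+-55859/7302·τ+6526/1217·τ²+-3263/3651·τ³=-52825/9736

  seg 0: a=1 b=-51113/7302 c=0 d=7301/7302
  seg 1: a=-5 b=-14605/3651 c=7301/2434 d=-6487/21906
  seg 2: a=2 b=43825/7302 c=407/1217 d=-24361/7302
  seg 3: a=5 b=-12187/3651 c=-23547/2434 d=36599/7302
  seg 4: a=-3 b=-55859/7302 c=6526/1217 d=-3263/3651
S(15/2) = -52825/9736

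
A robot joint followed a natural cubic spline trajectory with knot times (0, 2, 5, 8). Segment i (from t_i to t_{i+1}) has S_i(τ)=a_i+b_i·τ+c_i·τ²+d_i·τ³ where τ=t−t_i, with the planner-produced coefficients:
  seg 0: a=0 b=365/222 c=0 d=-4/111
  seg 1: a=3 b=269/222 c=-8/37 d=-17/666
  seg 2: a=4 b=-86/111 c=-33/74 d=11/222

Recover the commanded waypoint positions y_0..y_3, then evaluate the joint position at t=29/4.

y_0 = S_0(0) = a_0 = 0
y_1 = S_1(0) = a_1 = 3
y_2 = S_2(0) = a_2 = 4
y_3 = S_2(3) = -1
t_q=29/4 is in segment 2 (τ=9/4); S_2(τ)=2669/4736

y_0=0 y_1=3 y_2=4 y_3=-1
S(29/4) = 2669/4736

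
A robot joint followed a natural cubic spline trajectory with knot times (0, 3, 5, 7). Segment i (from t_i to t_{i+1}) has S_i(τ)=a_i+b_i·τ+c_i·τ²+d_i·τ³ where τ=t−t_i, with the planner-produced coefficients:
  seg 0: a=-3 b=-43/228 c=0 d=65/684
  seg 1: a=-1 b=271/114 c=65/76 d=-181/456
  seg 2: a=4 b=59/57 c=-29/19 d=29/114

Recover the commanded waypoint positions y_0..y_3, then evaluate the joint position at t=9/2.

y_0 = S_0(0) = a_0 = -3
y_1 = S_1(0) = a_1 = -1
y_2 = S_2(0) = a_2 = 4
y_3 = S_2(2) = 2
t_q=9/2 is in segment 1 (τ=3/2); S_1(τ)=3831/1216

y_0=-3 y_1=-1 y_2=4 y_3=2
S(9/2) = 3831/1216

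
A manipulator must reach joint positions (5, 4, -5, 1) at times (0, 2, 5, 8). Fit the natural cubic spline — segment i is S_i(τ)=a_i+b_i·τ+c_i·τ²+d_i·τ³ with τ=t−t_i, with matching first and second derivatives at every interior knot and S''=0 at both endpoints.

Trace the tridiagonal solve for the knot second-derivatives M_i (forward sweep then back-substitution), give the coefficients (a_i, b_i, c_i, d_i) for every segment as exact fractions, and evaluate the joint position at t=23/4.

Δ: Δ0=-1/2, Δ1=-3, Δ2=2
row 1: diag=10, rhs=-15; c'=3/10, d'=-3/2
row 2: denom=12−3·3/10=111/10; d'=(30−3·-3/2)/(111/10)=115/37
back: M2=115/37
back: M1=-3/2−3/10·115/37=-90/37
M: M0=0, M1=-90/37, M2=115/37, M3=0
seg 0: a=5, c=M0/2=0, d=(M1−M0)/(6·2)=-15/74, b=Δ0−h0·(2M0+M1)/6=23/74
seg 1: a=4, c=M1/2=-45/37, d=(M2−M1)/(6·3)=205/666, b=Δ1−h1·(2M1+M2)/6=-157/74
seg 2: a=-5, c=M2/2=115/74, d=(M3−M2)/(6·3)=-115/666, b=Δ2−h2·(2M2+M3)/6=-41/37
t_q=23/4 → seg 2, τ=3/4; S=-5+-41/37·τ+115/74·τ²+-115/666·τ³=-23821/4736

  seg 0: a=5 b=23/74 c=0 d=-15/74
  seg 1: a=4 b=-157/74 c=-45/37 d=205/666
  seg 2: a=-5 b=-41/37 c=115/74 d=-115/666
S(23/4) = -23821/4736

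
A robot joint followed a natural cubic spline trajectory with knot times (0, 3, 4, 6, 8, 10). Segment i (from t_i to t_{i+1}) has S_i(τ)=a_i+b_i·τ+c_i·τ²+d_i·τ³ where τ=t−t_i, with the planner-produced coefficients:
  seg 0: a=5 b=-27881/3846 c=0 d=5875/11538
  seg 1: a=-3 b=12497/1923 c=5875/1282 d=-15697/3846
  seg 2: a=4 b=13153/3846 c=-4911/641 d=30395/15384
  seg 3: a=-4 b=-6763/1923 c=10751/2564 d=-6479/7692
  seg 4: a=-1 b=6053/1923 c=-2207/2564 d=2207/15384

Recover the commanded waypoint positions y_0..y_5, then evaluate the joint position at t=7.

y_0 = S_0(0) = a_0 = 5
y_1 = S_1(0) = a_1 = -3
y_2 = S_2(0) = a_2 = 4
y_3 = S_3(0) = a_3 = -4
y_4 = S_4(0) = a_4 = -1
y_5 = S_4(2) = 3
t_q=7 is in segment 3 (τ=1); S_3(τ)=-5341/1282

y_0=5 y_1=-3 y_2=4 y_3=-4 y_4=-1 y_5=3
S(7) = -5341/1282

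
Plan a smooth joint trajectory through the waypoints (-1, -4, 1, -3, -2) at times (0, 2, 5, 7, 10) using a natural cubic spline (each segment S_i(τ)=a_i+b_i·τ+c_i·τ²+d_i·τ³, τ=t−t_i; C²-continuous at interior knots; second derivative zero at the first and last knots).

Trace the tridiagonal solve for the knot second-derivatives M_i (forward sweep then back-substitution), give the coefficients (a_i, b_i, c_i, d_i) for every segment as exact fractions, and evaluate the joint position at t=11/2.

  seg 0: a=-1 b=-2161/870 c=0 d=107/435
  seg 1: a=-4 b=407/870 c=214/145 d=-2809/7830
  seg 2: a=1 b=-158/435 c=-305/174 d=271/580
  seg 3: a=-3 b=-769/435 c=457/435 d=-457/3915
S(11/2) = 407/928

Δ: Δ0=-3/2, Δ1=5/3, Δ2=-2, Δ3=1/3
row 1: diag=10, rhs=19; c'=3/10, d'=19/10
row 2: denom=10−3·3/10=91/10; d'=(-22−3·19/10)/(91/10)=-277/91
row 3: denom=10−2·20/91=870/91; d'=(14−2·-277/91)/(870/91)=914/435
back: M3=914/435
back: M2=-277/91−20/91·914/435=-305/87
back: M1=19/10−3/10·-305/87=428/145
M: M0=0, M1=428/145, M2=-305/87, M3=914/435, M4=0
seg 0: a=-1, c=M0/2=0, d=(M1−M0)/(6·2)=107/435, b=Δ0−h0·(2M0+M1)/6=-2161/870
seg 1: a=-4, c=M1/2=214/145, d=(M2−M1)/(6·3)=-2809/7830, b=Δ1−h1·(2M1+M2)/6=407/870
seg 2: a=1, c=M2/2=-305/174, d=(M3−M2)/(6·2)=271/580, b=Δ2−h2·(2M2+M3)/6=-158/435
seg 3: a=-3, c=M3/2=457/435, d=(M4−M3)/(6·3)=-457/3915, b=Δ3−h3·(2M3+M4)/6=-769/435
t_q=11/2 → seg 2, τ=1/2; S=1+-158/435·τ+-305/174·τ²+271/580·τ³=407/928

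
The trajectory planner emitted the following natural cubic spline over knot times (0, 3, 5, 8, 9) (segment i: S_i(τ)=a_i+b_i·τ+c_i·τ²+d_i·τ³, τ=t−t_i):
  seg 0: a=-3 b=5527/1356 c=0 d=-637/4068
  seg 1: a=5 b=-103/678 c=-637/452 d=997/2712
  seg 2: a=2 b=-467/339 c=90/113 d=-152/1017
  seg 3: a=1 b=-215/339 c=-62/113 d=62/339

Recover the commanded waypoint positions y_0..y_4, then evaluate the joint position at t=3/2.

y_0=-3 y_1=5 y_2=2 y_3=1 y_4=0
S(3/2) = 9349/3616

y_0 = S_0(0) = a_0 = -3
y_1 = S_1(0) = a_1 = 5
y_2 = S_2(0) = a_2 = 2
y_3 = S_3(0) = a_3 = 1
y_4 = S_3(1) = 0
t_q=3/2 is in segment 0 (τ=3/2); S_0(τ)=9349/3616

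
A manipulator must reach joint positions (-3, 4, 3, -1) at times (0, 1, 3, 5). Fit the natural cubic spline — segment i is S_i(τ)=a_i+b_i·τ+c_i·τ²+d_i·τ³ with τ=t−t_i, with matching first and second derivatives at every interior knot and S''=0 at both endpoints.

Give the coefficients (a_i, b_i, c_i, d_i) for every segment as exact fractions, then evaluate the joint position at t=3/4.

Δ: Δ0=7, Δ1=-1/2, Δ2=-2
row 1: diag=6, rhs=-45; c'=1/3, d'=-15/2
row 2: denom=8−2·1/3=22/3; d'=(-9−2·-15/2)/(22/3)=9/11
back: M2=9/11
back: M1=-15/2−1/3·9/11=-171/22
M: M0=0, M1=-171/22, M2=9/11, M3=0
seg 0: a=-3, c=M0/2=0, d=(M1−M0)/(6·1)=-57/44, b=Δ0−h0·(2M0+M1)/6=365/44
seg 1: a=4, c=M1/2=-171/44, d=(M2−M1)/(6·2)=63/88, b=Δ1−h1·(2M1+M2)/6=97/22
seg 2: a=3, c=M2/2=9/22, d=(M3−M2)/(6·2)=-3/44, b=Δ2−h2·(2M2+M3)/6=-28/11
t_q=3/4 → seg 0, τ=3/4; S=-3+365/44·τ+0·τ²+-57/44·τ³=7533/2816

  seg 0: a=-3 b=365/44 c=0 d=-57/44
  seg 1: a=4 b=97/22 c=-171/44 d=63/88
  seg 2: a=3 b=-28/11 c=9/22 d=-3/44
S(3/4) = 7533/2816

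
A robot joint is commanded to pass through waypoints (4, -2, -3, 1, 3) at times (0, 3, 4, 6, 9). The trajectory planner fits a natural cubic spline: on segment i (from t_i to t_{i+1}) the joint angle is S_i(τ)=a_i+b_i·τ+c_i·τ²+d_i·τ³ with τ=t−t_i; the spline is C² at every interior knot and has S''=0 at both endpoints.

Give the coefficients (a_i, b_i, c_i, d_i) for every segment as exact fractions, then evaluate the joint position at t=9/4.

  seg 0: a=4 b=-473/219 c=0 d=35/1971
  seg 1: a=-2 b=-368/219 c=35/219 d=38/73
  seg 2: a=-3 b=44/219 c=377/219 d=-30/73
  seg 3: a=1 b=472/219 c=-163/219 d=163/1971
S(9/4) = -3071/4672

Δ: Δ0=-2, Δ1=-1, Δ2=2, Δ3=2/3
row 1: diag=8, rhs=6; c'=1/8, d'=3/4
row 2: denom=6−1·1/8=47/8; d'=(18−1·3/4)/(47/8)=138/47
row 3: denom=10−2·16/47=438/47; d'=(-8−2·138/47)/(438/47)=-326/219
back: M3=-326/219
back: M2=138/47−16/47·-326/219=754/219
back: M1=3/4−1/8·754/219=70/219
M: M0=0, M1=70/219, M2=754/219, M3=-326/219, M4=0
seg 0: a=4, c=M0/2=0, d=(M1−M0)/(6·3)=35/1971, b=Δ0−h0·(2M0+M1)/6=-473/219
seg 1: a=-2, c=M1/2=35/219, d=(M2−M1)/(6·1)=38/73, b=Δ1−h1·(2M1+M2)/6=-368/219
seg 2: a=-3, c=M2/2=377/219, d=(M3−M2)/(6·2)=-30/73, b=Δ2−h2·(2M2+M3)/6=44/219
seg 3: a=1, c=M3/2=-163/219, d=(M4−M3)/(6·3)=163/1971, b=Δ3−h3·(2M3+M4)/6=472/219
t_q=9/4 → seg 0, τ=9/4; S=4+-473/219·τ+0·τ²+35/1971·τ³=-3071/4672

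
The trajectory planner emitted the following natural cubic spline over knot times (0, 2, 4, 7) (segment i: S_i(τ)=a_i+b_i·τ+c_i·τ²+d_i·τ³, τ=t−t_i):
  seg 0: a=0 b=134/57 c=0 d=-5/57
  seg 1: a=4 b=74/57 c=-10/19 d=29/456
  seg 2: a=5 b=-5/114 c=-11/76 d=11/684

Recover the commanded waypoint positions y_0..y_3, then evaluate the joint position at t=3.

y_0=0 y_1=4 y_2=5 y_3=4
S(3) = 735/152

y_0 = S_0(0) = a_0 = 0
y_1 = S_1(0) = a_1 = 4
y_2 = S_2(0) = a_2 = 5
y_3 = S_2(3) = 4
t_q=3 is in segment 1 (τ=1); S_1(τ)=735/152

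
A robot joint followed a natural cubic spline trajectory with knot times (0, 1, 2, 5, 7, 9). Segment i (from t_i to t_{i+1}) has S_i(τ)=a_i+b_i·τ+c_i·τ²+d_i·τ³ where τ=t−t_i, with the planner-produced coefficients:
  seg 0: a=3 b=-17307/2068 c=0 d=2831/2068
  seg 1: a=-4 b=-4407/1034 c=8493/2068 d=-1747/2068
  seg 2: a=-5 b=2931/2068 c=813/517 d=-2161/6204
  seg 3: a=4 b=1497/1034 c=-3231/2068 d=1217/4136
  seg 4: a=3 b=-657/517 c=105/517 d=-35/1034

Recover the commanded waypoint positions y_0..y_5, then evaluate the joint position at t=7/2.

y_0 = S_0(0) = a_0 = 3
y_1 = S_1(0) = a_1 = -4
y_2 = S_2(0) = a_2 = -5
y_3 = S_3(0) = a_3 = 4
y_4 = S_4(0) = a_4 = 3
y_5 = S_4(2) = 1
t_q=7/2 is in segment 2 (τ=3/2); S_2(τ)=-8461/16544

y_0=3 y_1=-4 y_2=-5 y_3=4 y_4=3 y_5=1
S(7/2) = -8461/16544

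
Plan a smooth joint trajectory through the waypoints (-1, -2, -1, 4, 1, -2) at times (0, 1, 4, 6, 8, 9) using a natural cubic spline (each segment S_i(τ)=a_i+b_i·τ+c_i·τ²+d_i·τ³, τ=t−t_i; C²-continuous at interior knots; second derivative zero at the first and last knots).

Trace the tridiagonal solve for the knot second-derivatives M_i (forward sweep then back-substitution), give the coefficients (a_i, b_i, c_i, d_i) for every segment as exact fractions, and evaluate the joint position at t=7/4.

Δ: Δ0=-1, Δ1=1/3, Δ2=5/2, Δ3=-3/2, Δ4=-3
row 1: diag=8, rhs=8; c'=3/8, d'=1
row 2: denom=10−3·3/8=71/8; d'=(13−3·1)/(71/8)=80/71
row 3: denom=8−2·16/71=536/71; d'=(-24−2·80/71)/(536/71)=-233/67
row 4: denom=6−2·71/268=733/134; d'=(-9−2·-233/67)/(733/134)=-274/733
back: M4=-274/733
back: M3=-233/67−71/268·-274/733=-4953/1466
back: M2=80/71−16/71·-4953/1466=1384/733
back: M1=1−3/8·1384/733=214/733
M: M0=0, M1=214/733, M2=1384/733, M3=-4953/1466, M4=-274/733, M5=0
seg 0: a=-1, c=M0/2=0, d=(M1−M0)/(6·1)=107/2199, b=Δ0−h0·(2M0+M1)/6=-2306/2199
seg 1: a=-2, c=M1/2=107/733, d=(M2−M1)/(6·3)=65/733, b=Δ1−h1·(2M1+M2)/6=-1985/2199
seg 2: a=-1, c=M2/2=692/733, d=(M3−M2)/(6·2)=-7721/17592, b=Δ2−h2·(2M2+M3)/6=5206/2199
seg 3: a=4, c=M3/2=-4953/2932, d=(M4−M3)/(6·2)=4405/17592, b=Δ3−h3·(2M3+M4)/6=3857/4398
seg 4: a=1, c=M4/2=-137/733, d=(M5−M4)/(6·1)=137/2199, b=Δ4−h4·(2M4+M5)/6=-6323/2199
t_q=7/4 → seg 1, τ=3/4; S=-2+-1985/2199·τ+107/733·τ²+65/733·τ³=-119977/46912

  seg 0: a=-1 b=-2306/2199 c=0 d=107/2199
  seg 1: a=-2 b=-1985/2199 c=107/733 d=65/733
  seg 2: a=-1 b=5206/2199 c=692/733 d=-7721/17592
  seg 3: a=4 b=3857/4398 c=-4953/2932 d=4405/17592
  seg 4: a=1 b=-6323/2199 c=-137/733 d=137/2199
S(7/4) = -119977/46912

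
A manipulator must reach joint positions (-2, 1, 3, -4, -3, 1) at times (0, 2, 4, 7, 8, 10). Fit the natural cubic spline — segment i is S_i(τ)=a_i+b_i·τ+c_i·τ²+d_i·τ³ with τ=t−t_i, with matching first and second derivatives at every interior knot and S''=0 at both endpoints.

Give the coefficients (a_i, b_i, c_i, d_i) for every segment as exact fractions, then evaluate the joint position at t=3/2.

  seg 0: a=-2 b=6407/4710 c=0 d=329/9420
  seg 1: a=1 b=8381/4710 c=329/1570 d=-1129/3768
  seg 2: a=3 b=-2303/2355 c=-4987/3140 d=2141/5652
  seg 3: a=-4 b=-2633/9420 c=2859/1570 d=-5101/9420
  seg 4: a=-3 b=4093/2355 c=617/3140 d=-617/18840
S(3/2) = 3977/25120

Δ: Δ0=3/2, Δ1=1, Δ2=-7/3, Δ3=1, Δ4=2
row 1: diag=8, rhs=-3; c'=1/4, d'=-3/8
row 2: denom=10−2·1/4=19/2; d'=(-20−2·-3/8)/(19/2)=-77/38
row 3: denom=8−3·6/19=134/19; d'=(20−3·-77/38)/(134/19)=991/268
row 4: denom=6−1·19/134=785/134; d'=(6−1·991/268)/(785/134)=617/1570
back: M4=617/1570
back: M3=991/268−19/134·617/1570=2859/785
back: M2=-77/38−6/19·2859/785=-4987/1570
back: M1=-3/8−1/4·-4987/1570=329/785
M: M0=0, M1=329/785, M2=-4987/1570, M3=2859/785, M4=617/1570, M5=0
seg 0: a=-2, c=M0/2=0, d=(M1−M0)/(6·2)=329/9420, b=Δ0−h0·(2M0+M1)/6=6407/4710
seg 1: a=1, c=M1/2=329/1570, d=(M2−M1)/(6·2)=-1129/3768, b=Δ1−h1·(2M1+M2)/6=8381/4710
seg 2: a=3, c=M2/2=-4987/3140, d=(M3−M2)/(6·3)=2141/5652, b=Δ2−h2·(2M2+M3)/6=-2303/2355
seg 3: a=-4, c=M3/2=2859/1570, d=(M4−M3)/(6·1)=-5101/9420, b=Δ3−h3·(2M3+M4)/6=-2633/9420
seg 4: a=-3, c=M4/2=617/3140, d=(M5−M4)/(6·2)=-617/18840, b=Δ4−h4·(2M4+M5)/6=4093/2355
t_q=3/2 → seg 0, τ=3/2; S=-2+6407/4710·τ+0·τ²+329/9420·τ³=3977/25120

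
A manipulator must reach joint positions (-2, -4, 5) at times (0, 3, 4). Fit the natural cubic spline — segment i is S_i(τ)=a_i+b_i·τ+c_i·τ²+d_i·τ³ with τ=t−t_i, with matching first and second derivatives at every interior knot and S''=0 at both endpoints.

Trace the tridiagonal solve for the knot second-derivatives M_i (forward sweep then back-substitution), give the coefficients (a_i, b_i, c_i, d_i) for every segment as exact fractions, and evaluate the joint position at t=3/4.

  seg 0: a=-2 b=-103/24 c=0 d=29/72
  seg 1: a=-4 b=79/12 c=29/8 d=-29/24
S(3/4) = -2585/512

Δ: Δ0=-2/3, Δ1=9
row 1: diag=8, rhs=58; c'=1/8, d'=29/4
back: M1=29/4
M: M0=0, M1=29/4, M2=0
seg 0: a=-2, c=M0/2=0, d=(M1−M0)/(6·3)=29/72, b=Δ0−h0·(2M0+M1)/6=-103/24
seg 1: a=-4, c=M1/2=29/8, d=(M2−M1)/(6·1)=-29/24, b=Δ1−h1·(2M1+M2)/6=79/12
t_q=3/4 → seg 0, τ=3/4; S=-2+-103/24·τ+0·τ²+29/72·τ³=-2585/512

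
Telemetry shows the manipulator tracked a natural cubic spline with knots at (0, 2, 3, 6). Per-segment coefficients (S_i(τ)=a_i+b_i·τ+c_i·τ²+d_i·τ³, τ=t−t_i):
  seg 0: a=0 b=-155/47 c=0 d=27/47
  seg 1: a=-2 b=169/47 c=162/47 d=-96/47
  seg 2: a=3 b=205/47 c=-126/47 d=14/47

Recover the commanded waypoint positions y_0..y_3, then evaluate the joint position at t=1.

y_0=0 y_1=-2 y_2=3 y_3=0
S(1) = -128/47

y_0 = S_0(0) = a_0 = 0
y_1 = S_1(0) = a_1 = -2
y_2 = S_2(0) = a_2 = 3
y_3 = S_2(3) = 0
t_q=1 is in segment 0 (τ=1); S_0(τ)=-128/47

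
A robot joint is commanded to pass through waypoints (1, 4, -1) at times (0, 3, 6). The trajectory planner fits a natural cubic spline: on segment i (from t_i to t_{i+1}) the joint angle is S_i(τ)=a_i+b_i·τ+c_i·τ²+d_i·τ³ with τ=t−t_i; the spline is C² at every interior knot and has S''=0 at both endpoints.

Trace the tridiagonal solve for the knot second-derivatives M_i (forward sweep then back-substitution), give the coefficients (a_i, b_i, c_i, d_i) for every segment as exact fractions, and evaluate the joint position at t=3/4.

  seg 0: a=1 b=5/3 c=0 d=-2/27
  seg 1: a=4 b=-1/3 c=-2/3 d=2/27
S(3/4) = 71/32

Δ: Δ0=1, Δ1=-5/3
row 1: diag=12, rhs=-16; c'=1/4, d'=-4/3
back: M1=-4/3
M: M0=0, M1=-4/3, M2=0
seg 0: a=1, c=M0/2=0, d=(M1−M0)/(6·3)=-2/27, b=Δ0−h0·(2M0+M1)/6=5/3
seg 1: a=4, c=M1/2=-2/3, d=(M2−M1)/(6·3)=2/27, b=Δ1−h1·(2M1+M2)/6=-1/3
t_q=3/4 → seg 0, τ=3/4; S=1+5/3·τ+0·τ²+-2/27·τ³=71/32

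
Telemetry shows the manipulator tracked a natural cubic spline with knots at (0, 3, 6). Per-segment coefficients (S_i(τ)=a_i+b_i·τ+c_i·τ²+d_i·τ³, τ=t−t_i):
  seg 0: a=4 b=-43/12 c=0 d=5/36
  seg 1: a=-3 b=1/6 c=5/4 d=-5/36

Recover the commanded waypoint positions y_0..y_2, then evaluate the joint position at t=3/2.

y_0=4 y_1=-3 y_2=5
S(3/2) = -29/32

y_0 = S_0(0) = a_0 = 4
y_1 = S_1(0) = a_1 = -3
y_2 = S_1(3) = 5
t_q=3/2 is in segment 0 (τ=3/2); S_0(τ)=-29/32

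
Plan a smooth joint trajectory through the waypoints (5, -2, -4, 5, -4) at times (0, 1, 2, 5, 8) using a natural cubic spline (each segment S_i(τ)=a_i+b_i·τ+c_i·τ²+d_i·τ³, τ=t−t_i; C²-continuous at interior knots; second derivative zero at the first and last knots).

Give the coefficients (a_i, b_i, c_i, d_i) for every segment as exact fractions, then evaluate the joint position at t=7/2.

Δ: Δ0=-7, Δ1=-2, Δ2=3, Δ3=-3
row 1: diag=4, rhs=30; c'=1/4, d'=15/2
row 2: denom=8−1·1/4=31/4; d'=(30−1·15/2)/(31/4)=90/31
row 3: denom=12−3·12/31=336/31; d'=(-36−3·90/31)/(336/31)=-33/8
back: M3=-33/8
back: M2=90/31−12/31·-33/8=9/2
back: M1=15/2−1/4·9/2=51/8
M: M0=0, M1=51/8, M2=9/2, M3=-33/8, M4=0
seg 0: a=5, c=M0/2=0, d=(M1−M0)/(6·1)=17/16, b=Δ0−h0·(2M0+M1)/6=-129/16
seg 1: a=-2, c=M1/2=51/16, d=(M2−M1)/(6·1)=-5/16, b=Δ1−h1·(2M1+M2)/6=-39/8
seg 2: a=-4, c=M2/2=9/4, d=(M3−M2)/(6·3)=-23/48, b=Δ2−h2·(2M2+M3)/6=9/16
seg 3: a=5, c=M3/2=-33/16, d=(M4−M3)/(6·3)=11/48, b=Δ3−h3·(2M3+M4)/6=9/8
t_q=7/2 → seg 2, τ=3/2; S=-4+9/16·τ+9/4·τ²+-23/48·τ³=37/128

  seg 0: a=5 b=-129/16 c=0 d=17/16
  seg 1: a=-2 b=-39/8 c=51/16 d=-5/16
  seg 2: a=-4 b=9/16 c=9/4 d=-23/48
  seg 3: a=5 b=9/8 c=-33/16 d=11/48
S(7/2) = 37/128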